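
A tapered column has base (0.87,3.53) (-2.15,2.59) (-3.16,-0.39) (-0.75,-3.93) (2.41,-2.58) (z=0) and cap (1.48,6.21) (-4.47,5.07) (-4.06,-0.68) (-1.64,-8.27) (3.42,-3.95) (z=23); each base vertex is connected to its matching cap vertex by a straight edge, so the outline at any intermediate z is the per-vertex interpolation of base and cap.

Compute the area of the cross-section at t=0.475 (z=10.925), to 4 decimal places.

Cross-section at t=0.475: each vertex is (1-t)·p0[i] + t·p1[i].
  v1: (1-0.475)·(0.87,3.53) + 0.475·(1.48,6.21) = (1.1597,4.8030)
  v2: (1-0.475)·(-2.15,2.59) + 0.475·(-4.47,5.07) = (-3.2520,3.7680)
  v3: (1-0.475)·(-3.16,-0.39) + 0.475·(-4.06,-0.68) = (-3.5875,-0.5278)
  v4: (1-0.475)·(-0.75,-3.93) + 0.475·(-1.64,-8.27) = (-1.1727,-5.9915)
  v5: (1-0.475)·(2.41,-2.58) + 0.475·(3.42,-3.95) = (2.8898,-3.2308)
Shoelace sum Σ(x_i·y_{i+1} − x_{i+1}·y_i):
  i=1: 1.1597·3.7680 − -3.2520·4.8030 = +19.9893 (running +19.9893)
  i=2: -3.2520·-0.5278 − -3.5875·3.7680 = +15.2339 (running +35.2232)
  i=3: -3.5875·-5.9915 − -1.1727·-0.5278 = +20.8756 (running +56.0988)
  i=4: -1.1727·-3.2308 − 2.8898·-5.9915 = +21.1028 (running +77.2016)
  i=5: 2.8898·4.8030 − 1.1597·-3.2308 = +17.6263 (running +94.8280)
Area = |Σ|/2 = |94.8280|/2 = 47.4140

Area at t=0.475: 47.4140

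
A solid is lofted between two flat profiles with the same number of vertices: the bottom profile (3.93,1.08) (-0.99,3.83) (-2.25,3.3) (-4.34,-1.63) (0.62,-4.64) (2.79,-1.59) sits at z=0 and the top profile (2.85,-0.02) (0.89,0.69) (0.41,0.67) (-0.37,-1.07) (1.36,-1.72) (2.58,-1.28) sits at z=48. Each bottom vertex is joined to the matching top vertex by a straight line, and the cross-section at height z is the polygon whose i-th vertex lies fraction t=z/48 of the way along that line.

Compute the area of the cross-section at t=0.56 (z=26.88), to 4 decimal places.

Cross-section at t=0.56: each vertex is (1-t)·p0[i] + t·p1[i].
  v1: (1-0.56)·(3.93,1.08) + 0.56·(2.85,-0.02) = (3.3252,0.4640)
  v2: (1-0.56)·(-0.99,3.83) + 0.56·(0.89,0.69) = (0.0628,2.0716)
  v3: (1-0.56)·(-2.25,3.3) + 0.56·(0.41,0.67) = (-0.7604,1.8272)
  v4: (1-0.56)·(-4.34,-1.63) + 0.56·(-0.37,-1.07) = (-2.1168,-1.3164)
  v5: (1-0.56)·(0.62,-4.64) + 0.56·(1.36,-1.72) = (1.0344,-3.0048)
  v6: (1-0.56)·(2.79,-1.59) + 0.56·(2.58,-1.28) = (2.6724,-1.4164)
Shoelace sum Σ(x_i·y_{i+1} − x_{i+1}·y_i):
  i=1: 3.3252·2.0716 − 0.0628·0.4640 = +6.8593 (running +6.8593)
  i=2: 0.0628·1.8272 − -0.7604·2.0716 = +1.6900 (running +8.5493)
  i=3: -0.7604·-1.3164 − -2.1168·1.8272 = +4.8688 (running +13.4181)
  i=4: -2.1168·-3.0048 − 1.0344·-1.3164 = +7.7222 (running +21.1404)
  i=5: 1.0344·-1.4164 − 2.6724·-3.0048 = +6.5649 (running +27.7053)
  i=6: 2.6724·0.4640 − 3.3252·-1.4164 = +5.9498 (running +33.6551)
Area = |Σ|/2 = |33.6551|/2 = 16.8276

Area at t=0.56: 16.8276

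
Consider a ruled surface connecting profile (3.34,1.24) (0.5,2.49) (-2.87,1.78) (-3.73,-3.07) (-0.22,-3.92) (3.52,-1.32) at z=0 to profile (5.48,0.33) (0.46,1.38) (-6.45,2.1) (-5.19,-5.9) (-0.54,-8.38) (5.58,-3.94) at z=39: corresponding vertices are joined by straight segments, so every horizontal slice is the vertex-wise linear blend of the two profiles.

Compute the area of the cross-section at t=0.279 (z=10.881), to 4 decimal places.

Area at t=0.279: 47.0917

Cross-section at t=0.279: each vertex is (1-t)·p0[i] + t·p1[i].
  v1: (1-0.279)·(3.34,1.24) + 0.279·(5.48,0.33) = (3.9371,0.9861)
  v2: (1-0.279)·(0.5,2.49) + 0.279·(0.46,1.38) = (0.4888,2.1803)
  v3: (1-0.279)·(-2.87,1.78) + 0.279·(-6.45,2.1) = (-3.8688,1.8693)
  v4: (1-0.279)·(-3.73,-3.07) + 0.279·(-5.19,-5.9) = (-4.1373,-3.8596)
  v5: (1-0.279)·(-0.22,-3.92) + 0.279·(-0.54,-8.38) = (-0.3093,-5.1643)
  v6: (1-0.279)·(3.52,-1.32) + 0.279·(5.58,-3.94) = (4.0947,-2.0510)
Shoelace sum Σ(x_i·y_{i+1} − x_{i+1}·y_i):
  i=1: 3.9371·2.1803 − 0.4888·0.9861 = +8.1020 (running +8.1020)
  i=2: 0.4888·1.8693 − -3.8688·2.1803 = +9.3490 (running +17.4510)
  i=3: -3.8688·-3.8596 − -4.1373·1.8693 = +22.6658 (running +40.1168)
  i=4: -4.1373·-5.1643 − -0.3093·-3.8596 = +20.1729 (running +60.2897)
  i=5: -0.3093·-2.0510 − 4.0947·-5.1643 = +21.7810 (running +82.0707)
  i=6: 4.0947·0.9861 − 3.9371·-2.0510 = +12.1127 (running +94.1834)
Area = |Σ|/2 = |94.1834|/2 = 47.0917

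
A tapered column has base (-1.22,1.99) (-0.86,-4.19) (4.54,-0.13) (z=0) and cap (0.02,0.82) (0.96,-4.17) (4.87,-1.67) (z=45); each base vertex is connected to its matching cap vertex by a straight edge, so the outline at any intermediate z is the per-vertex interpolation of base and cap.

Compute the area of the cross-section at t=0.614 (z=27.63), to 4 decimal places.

Cross-section at t=0.614: each vertex is (1-t)·p0[i] + t·p1[i].
  v1: (1-0.614)·(-1.22,1.99) + 0.614·(0.02,0.82) = (-0.4586,1.2716)
  v2: (1-0.614)·(-0.86,-4.19) + 0.614·(0.96,-4.17) = (0.2575,-4.1777)
  v3: (1-0.614)·(4.54,-0.13) + 0.614·(4.87,-1.67) = (4.7426,-1.0756)
Shoelace sum Σ(x_i·y_{i+1} − x_{i+1}·y_i):
  i=1: -0.4586·-4.1777 − 0.2575·1.2716 = +1.5887 (running +1.5887)
  i=2: 0.2575·-1.0756 − 4.7426·-4.1777 = +19.5364 (running +21.1251)
  i=3: 4.7426·1.2716 − -0.4586·-1.0756 = +5.5375 (running +26.6626)
Area = |Σ|/2 = |26.6626|/2 = 13.3313

Area at t=0.614: 13.3313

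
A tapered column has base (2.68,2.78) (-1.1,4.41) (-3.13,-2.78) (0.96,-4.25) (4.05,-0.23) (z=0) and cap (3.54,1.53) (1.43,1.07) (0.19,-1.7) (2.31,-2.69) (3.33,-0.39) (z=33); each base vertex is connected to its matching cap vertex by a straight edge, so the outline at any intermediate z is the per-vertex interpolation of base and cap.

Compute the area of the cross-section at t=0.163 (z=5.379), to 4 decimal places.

Area at t=0.163: 32.0766

Cross-section at t=0.163: each vertex is (1-t)·p0[i] + t·p1[i].
  v1: (1-0.163)·(2.68,2.78) + 0.163·(3.54,1.53) = (2.8202,2.5762)
  v2: (1-0.163)·(-1.1,4.41) + 0.163·(1.43,1.07) = (-0.6876,3.8656)
  v3: (1-0.163)·(-3.13,-2.78) + 0.163·(0.19,-1.7) = (-2.5888,-2.6040)
  v4: (1-0.163)·(0.96,-4.25) + 0.163·(2.31,-2.69) = (1.1801,-3.9957)
  v5: (1-0.163)·(4.05,-0.23) + 0.163·(3.33,-0.39) = (3.9326,-0.2561)
Shoelace sum Σ(x_i·y_{i+1} − x_{i+1}·y_i):
  i=1: 2.8202·3.8656 − -0.6876·2.5762 = +12.6731 (running +12.6731)
  i=2: -0.6876·-2.6040 − -2.5888·3.8656 = +11.7979 (running +24.4710)
  i=3: -2.5888·-3.9957 − 1.1801·-2.6040 = +13.4171 (running +37.8880)
  i=4: 1.1801·-0.2561 − 3.9326·-3.9957 = +15.4115 (running +53.2996)
  i=5: 3.9326·2.5762 − 2.8202·-0.2561 = +10.8537 (running +64.1532)
Area = |Σ|/2 = |64.1532|/2 = 32.0766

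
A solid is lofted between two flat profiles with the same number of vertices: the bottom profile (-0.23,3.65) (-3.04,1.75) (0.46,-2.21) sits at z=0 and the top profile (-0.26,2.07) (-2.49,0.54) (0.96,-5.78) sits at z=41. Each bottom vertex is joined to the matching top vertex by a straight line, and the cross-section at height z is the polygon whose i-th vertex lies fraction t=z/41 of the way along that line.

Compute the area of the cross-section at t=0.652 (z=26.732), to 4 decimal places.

Cross-section at t=0.652: each vertex is (1-t)·p0[i] + t·p1[i].
  v1: (1-0.652)·(-0.23,3.65) + 0.652·(-0.26,2.07) = (-0.2496,2.6198)
  v2: (1-0.652)·(-3.04,1.75) + 0.652·(-2.49,0.54) = (-2.6814,0.9611)
  v3: (1-0.652)·(0.46,-2.21) + 0.652·(0.96,-5.78) = (0.7860,-4.5376)
Shoelace sum Σ(x_i·y_{i+1} − x_{i+1}·y_i):
  i=1: -0.2496·0.9611 − -2.6814·2.6198 = +6.7850 (running +6.7850)
  i=2: -2.6814·-4.5376 − 0.7860·0.9611 = +11.4118 (running +18.1968)
  i=3: 0.7860·2.6198 − -0.2496·-4.5376 = +0.9268 (running +19.1236)
Area = |Σ|/2 = |19.1236|/2 = 9.5618

Area at t=0.652: 9.5618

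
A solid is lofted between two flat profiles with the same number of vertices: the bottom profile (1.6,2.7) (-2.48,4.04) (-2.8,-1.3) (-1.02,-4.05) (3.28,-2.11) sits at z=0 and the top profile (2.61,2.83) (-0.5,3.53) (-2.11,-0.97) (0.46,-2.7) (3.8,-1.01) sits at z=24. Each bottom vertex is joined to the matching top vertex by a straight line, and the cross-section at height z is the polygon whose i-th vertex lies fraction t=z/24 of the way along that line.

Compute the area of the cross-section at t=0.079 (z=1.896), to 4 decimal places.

Cross-section at t=0.079: each vertex is (1-t)·p0[i] + t·p1[i].
  v1: (1-0.079)·(1.6,2.7) + 0.079·(2.61,2.83) = (1.6798,2.7103)
  v2: (1-0.079)·(-2.48,4.04) + 0.079·(-0.5,3.53) = (-2.3236,3.9997)
  v3: (1-0.079)·(-2.8,-1.3) + 0.079·(-2.11,-0.97) = (-2.7455,-1.2739)
  v4: (1-0.079)·(-1.02,-4.05) + 0.079·(0.46,-2.7) = (-0.9031,-3.9433)
  v5: (1-0.079)·(3.28,-2.11) + 0.079·(3.8,-1.01) = (3.3211,-2.0231)
Shoelace sum Σ(x_i·y_{i+1} − x_{i+1}·y_i):
  i=1: 1.6798·3.9997 − -2.3236·2.7103 = +13.0162 (running +13.0162)
  i=2: -2.3236·-1.2739 − -2.7455·3.9997 = +13.9412 (running +26.9574)
  i=3: -2.7455·-3.9433 − -0.9031·-1.2739 = +9.6760 (running +36.6334)
  i=4: -0.9031·-2.0231 − 3.3211·-3.9433 = +14.9232 (running +51.5566)
  i=5: 3.3211·2.7103 − 1.6798·-2.0231 = +12.3994 (running +63.9560)
Area = |Σ|/2 = |63.9560|/2 = 31.9780

Area at t=0.079: 31.9780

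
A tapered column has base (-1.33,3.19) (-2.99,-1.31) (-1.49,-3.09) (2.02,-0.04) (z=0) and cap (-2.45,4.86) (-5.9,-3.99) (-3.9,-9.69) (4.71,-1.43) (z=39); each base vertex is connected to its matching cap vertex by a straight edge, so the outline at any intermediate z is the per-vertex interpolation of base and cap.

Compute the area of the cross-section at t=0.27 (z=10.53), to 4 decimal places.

Area at t=0.27: 27.3493

Cross-section at t=0.27: each vertex is (1-t)·p0[i] + t·p1[i].
  v1: (1-0.27)·(-1.33,3.19) + 0.27·(-2.45,4.86) = (-1.6324,3.6409)
  v2: (1-0.27)·(-2.99,-1.31) + 0.27·(-5.9,-3.99) = (-3.7757,-2.0336)
  v3: (1-0.27)·(-1.49,-3.09) + 0.27·(-3.9,-9.69) = (-2.1407,-4.8720)
  v4: (1-0.27)·(2.02,-0.04) + 0.27·(4.71,-1.43) = (2.7463,-0.4153)
Shoelace sum Σ(x_i·y_{i+1} − x_{i+1}·y_i):
  i=1: -1.6324·-2.0336 − -3.7757·3.6409 = +17.0666 (running +17.0666)
  i=2: -3.7757·-4.8720 − -2.1407·-2.0336 = +14.0419 (running +31.1085)
  i=3: -2.1407·-0.4153 − 2.7463·-4.8720 = +14.2690 (running +45.3775)
  i=4: 2.7463·3.6409 − -1.6324·-0.4153 = +9.3211 (running +54.6986)
Area = |Σ|/2 = |54.6986|/2 = 27.3493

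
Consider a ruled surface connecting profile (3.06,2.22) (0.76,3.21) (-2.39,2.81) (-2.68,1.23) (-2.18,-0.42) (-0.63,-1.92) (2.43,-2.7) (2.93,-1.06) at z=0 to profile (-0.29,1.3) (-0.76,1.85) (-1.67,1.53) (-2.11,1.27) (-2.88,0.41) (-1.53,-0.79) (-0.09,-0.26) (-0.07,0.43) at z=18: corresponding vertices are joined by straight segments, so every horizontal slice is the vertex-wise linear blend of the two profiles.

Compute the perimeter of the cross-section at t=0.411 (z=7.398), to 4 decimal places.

Perimeter at t=0.411: 14.4209

Cross-section at t=0.411: each vertex is (1-t)·p0[i] + t·p1[i].
  v1: (1-0.411)·(3.06,2.22) + 0.411·(-0.29,1.3) = (1.6831,1.8419)
  v2: (1-0.411)·(0.76,3.21) + 0.411·(-0.76,1.85) = (0.1353,2.6510)
  v3: (1-0.411)·(-2.39,2.81) + 0.411·(-1.67,1.53) = (-2.0941,2.2839)
  v4: (1-0.411)·(-2.68,1.23) + 0.411·(-2.11,1.27) = (-2.4457,1.2464)
  v5: (1-0.411)·(-2.18,-0.42) + 0.411·(-2.88,0.41) = (-2.4677,-0.0789)
  v6: (1-0.411)·(-0.63,-1.92) + 0.411·(-1.53,-0.79) = (-0.9999,-1.4556)
  v7: (1-0.411)·(2.43,-2.7) + 0.411·(-0.09,-0.26) = (1.3943,-1.6972)
  v8: (1-0.411)·(2.93,-1.06) + 0.411·(-0.07,0.43) = (1.6970,-0.4476)
Perimeter = Σ |v_{i+1} − v_i|:
  edge 1→2: √(-1.5479² + 0.8092²) = 1.7466 (running 1.7466)
  edge 2→3: √(-2.2294² + -0.3671²) = 2.2594 (running 4.0060)
  edge 3→4: √(-0.3516² + -1.0375²) = 1.0955 (running 5.1014)
  edge 4→5: √(-0.0220² + -1.3253²) = 1.3255 (running 6.4269)
  edge 5→6: √(1.4678² + -1.3767²) = 2.0124 (running 8.4393)
  edge 6→7: √(2.3942² + -0.2416²) = 2.4063 (running 10.8457)
  edge 7→8: √(0.3027² + 1.2495²) = 1.2857 (running 12.1314)
  edge 8→1: √(-0.0139² + 2.2895²) = 2.2895 (running 14.4209)
Perimeter = 14.4209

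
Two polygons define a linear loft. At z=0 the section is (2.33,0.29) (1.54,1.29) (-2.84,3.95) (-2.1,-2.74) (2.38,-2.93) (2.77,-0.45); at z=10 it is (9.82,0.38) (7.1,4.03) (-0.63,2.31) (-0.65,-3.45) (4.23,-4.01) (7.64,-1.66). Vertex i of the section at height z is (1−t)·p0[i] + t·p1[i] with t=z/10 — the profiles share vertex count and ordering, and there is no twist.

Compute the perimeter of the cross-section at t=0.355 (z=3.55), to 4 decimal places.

Perimeter at t=0.355: 23.2628

Cross-section at t=0.355: each vertex is (1-t)·p0[i] + t·p1[i].
  v1: (1-0.355)·(2.33,0.29) + 0.355·(9.82,0.38) = (4.9889,0.3219)
  v2: (1-0.355)·(1.54,1.29) + 0.355·(7.1,4.03) = (3.5138,2.2627)
  v3: (1-0.355)·(-2.84,3.95) + 0.355·(-0.63,2.31) = (-2.0554,3.3678)
  v4: (1-0.355)·(-2.1,-2.74) + 0.355·(-0.65,-3.45) = (-1.5853,-2.9920)
  v5: (1-0.355)·(2.38,-2.93) + 0.355·(4.23,-4.01) = (3.0368,-3.3134)
  v6: (1-0.355)·(2.77,-0.45) + 0.355·(7.64,-1.66) = (4.4989,-0.8795)
Perimeter = Σ |v_{i+1} − v_i|:
  edge 1→2: √(-1.4752² + 1.9408²) = 2.4377 (running 2.4377)
  edge 2→3: √(-5.5693² + 1.1051²) = 5.6778 (running 8.1156)
  edge 3→4: √(0.4702² + -6.3598²) = 6.3772 (running 14.4928)
  edge 4→5: √(4.6220² + -0.3214²) = 4.6332 (running 19.1259)
  edge 5→6: √(1.4621² + 2.4339²) = 2.8393 (running 21.9652)
  edge 6→1: √(0.4901² + 1.2015²) = 1.2976 (running 23.2628)
Perimeter = 23.2628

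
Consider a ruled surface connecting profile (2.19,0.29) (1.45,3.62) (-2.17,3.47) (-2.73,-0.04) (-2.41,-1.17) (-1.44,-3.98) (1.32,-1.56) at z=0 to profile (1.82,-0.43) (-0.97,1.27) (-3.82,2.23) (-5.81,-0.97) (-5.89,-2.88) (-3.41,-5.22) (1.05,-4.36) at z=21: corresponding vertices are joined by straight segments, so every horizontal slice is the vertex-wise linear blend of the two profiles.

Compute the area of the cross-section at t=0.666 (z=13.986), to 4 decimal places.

Cross-section at t=0.666: each vertex is (1-t)·p0[i] + t·p1[i].
  v1: (1-0.666)·(2.19,0.29) + 0.666·(1.82,-0.43) = (1.9436,-0.1895)
  v2: (1-0.666)·(1.45,3.62) + 0.666·(-0.97,1.27) = (-0.1617,2.0549)
  v3: (1-0.666)·(-2.17,3.47) + 0.666·(-3.82,2.23) = (-3.2689,2.6442)
  v4: (1-0.666)·(-2.73,-0.04) + 0.666·(-5.81,-0.97) = (-4.7813,-0.6594)
  v5: (1-0.666)·(-2.41,-1.17) + 0.666·(-5.89,-2.88) = (-4.7277,-2.3089)
  v6: (1-0.666)·(-1.44,-3.98) + 0.666·(-3.41,-5.22) = (-2.7520,-4.8058)
  v7: (1-0.666)·(1.32,-1.56) + 0.666·(1.05,-4.36) = (1.1402,-3.4248)
Shoelace sum Σ(x_i·y_{i+1} − x_{i+1}·y_i):
  i=1: 1.9436·2.0549 − -0.1617·-0.1895 = +3.9632 (running +3.9632)
  i=2: -0.1617·2.6442 − -3.2689·2.0549 = +6.2896 (running +10.2529)
  i=3: -3.2689·-0.6594 − -4.7813·2.6442 = +14.7979 (running +25.0508)
  i=4: -4.7813·-2.3089 − -4.7277·-0.6594 = +7.9220 (running +32.9727)
  i=5: -4.7277·-4.8058 − -2.7520·-2.3089 = +16.3664 (running +49.3392)
  i=6: -2.7520·-3.4248 − 1.1402·-4.8058 = +14.9046 (running +64.2438)
  i=7: 1.1402·-0.1895 − 1.9436·-3.4248 = +6.4403 (running +70.6841)
Area = |Σ|/2 = |70.6841|/2 = 35.3421

Area at t=0.666: 35.3421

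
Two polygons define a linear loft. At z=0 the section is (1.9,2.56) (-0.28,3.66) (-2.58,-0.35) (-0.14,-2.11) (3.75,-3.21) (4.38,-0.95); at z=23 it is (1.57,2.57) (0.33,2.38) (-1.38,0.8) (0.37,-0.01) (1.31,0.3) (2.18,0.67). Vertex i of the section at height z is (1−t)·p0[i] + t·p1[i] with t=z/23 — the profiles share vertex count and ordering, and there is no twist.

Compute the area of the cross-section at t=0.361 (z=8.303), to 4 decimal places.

Cross-section at t=0.361: each vertex is (1-t)·p0[i] + t·p1[i].
  v1: (1-0.361)·(1.9,2.56) + 0.361·(1.57,2.57) = (1.7809,2.5636)
  v2: (1-0.361)·(-0.28,3.66) + 0.361·(0.33,2.38) = (-0.0598,3.1979)
  v3: (1-0.361)·(-2.58,-0.35) + 0.361·(-1.38,0.8) = (-2.1468,0.0652)
  v4: (1-0.361)·(-0.14,-2.11) + 0.361·(0.37,-0.01) = (0.0441,-1.3519)
  v5: (1-0.361)·(3.75,-3.21) + 0.361·(1.31,0.3) = (2.8692,-1.9429)
  v6: (1-0.361)·(4.38,-0.95) + 0.361·(2.18,0.67) = (3.5858,-0.3652)
Shoelace sum Σ(x_i·y_{i+1} − x_{i+1}·y_i):
  i=1: 1.7809·3.1979 − -0.0598·2.5636 = +5.8484 (running +5.8484)
  i=2: -0.0598·0.0652 − -2.1468·3.1979 = +6.8614 (running +12.7098)
  i=3: -2.1468·-1.3519 − 0.0441·0.0652 = +2.8994 (running +15.6091)
  i=4: 0.0441·-1.9429 − 2.8692·-1.3519 = +3.7931 (running +19.4023)
  i=5: 2.8692·-0.3652 − 3.5858·-1.9429 = +5.9191 (running +25.3213)
  i=6: 3.5858·2.5636 − 1.7809·-0.3652 = +9.8429 (running +35.1642)
Area = |Σ|/2 = |35.1642|/2 = 17.5821

Area at t=0.361: 17.5821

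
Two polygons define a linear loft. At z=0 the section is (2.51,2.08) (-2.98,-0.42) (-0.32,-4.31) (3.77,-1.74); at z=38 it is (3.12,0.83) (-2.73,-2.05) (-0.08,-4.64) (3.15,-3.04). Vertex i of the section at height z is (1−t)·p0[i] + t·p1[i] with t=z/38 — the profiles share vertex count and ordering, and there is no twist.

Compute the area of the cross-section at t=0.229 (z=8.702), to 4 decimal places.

Area at t=0.229: 22.0532

Cross-section at t=0.229: each vertex is (1-t)·p0[i] + t·p1[i].
  v1: (1-0.229)·(2.51,2.08) + 0.229·(3.12,0.83) = (2.6497,1.7937)
  v2: (1-0.229)·(-2.98,-0.42) + 0.229·(-2.73,-2.05) = (-2.9227,-0.7933)
  v3: (1-0.229)·(-0.32,-4.31) + 0.229·(-0.08,-4.64) = (-0.2650,-4.3856)
  v4: (1-0.229)·(3.77,-1.74) + 0.229·(3.15,-3.04) = (3.6280,-2.0377)
Shoelace sum Σ(x_i·y_{i+1} − x_{i+1}·y_i):
  i=1: 2.6497·-0.7933 − -2.9227·1.7937 = +3.1408 (running +3.1408)
  i=2: -2.9227·-4.3856 − -0.2650·-0.7933 = +12.6077 (running +15.7484)
  i=3: -0.2650·-2.0377 − 3.6280·-4.3856 = +16.4510 (running +32.1994)
  i=4: 3.6280·1.7937 − 2.6497·-2.0377 = +11.9070 (running +44.1065)
Area = |Σ|/2 = |44.1065|/2 = 22.0532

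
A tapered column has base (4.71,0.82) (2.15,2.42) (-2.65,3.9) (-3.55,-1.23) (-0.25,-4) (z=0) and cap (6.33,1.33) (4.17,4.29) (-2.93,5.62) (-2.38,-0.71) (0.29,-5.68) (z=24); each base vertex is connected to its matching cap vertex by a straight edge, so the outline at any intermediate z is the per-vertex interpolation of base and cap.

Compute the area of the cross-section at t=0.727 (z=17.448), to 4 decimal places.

Area at t=0.727: 54.4140

Cross-section at t=0.727: each vertex is (1-t)·p0[i] + t·p1[i].
  v1: (1-0.727)·(4.71,0.82) + 0.727·(6.33,1.33) = (5.8877,1.1908)
  v2: (1-0.727)·(2.15,2.42) + 0.727·(4.17,4.29) = (3.6185,3.7795)
  v3: (1-0.727)·(-2.65,3.9) + 0.727·(-2.93,5.62) = (-2.8536,5.1504)
  v4: (1-0.727)·(-3.55,-1.23) + 0.727·(-2.38,-0.71) = (-2.6994,-0.8520)
  v5: (1-0.727)·(-0.25,-4) + 0.727·(0.29,-5.68) = (0.1426,-5.2214)
Shoelace sum Σ(x_i·y_{i+1} − x_{i+1}·y_i):
  i=1: 5.8877·3.7795 − 3.6185·1.1908 = +17.9438 (running +17.9438)
  i=2: 3.6185·5.1504 − -2.8536·3.7795 = +29.4221 (running +47.3659)
  i=3: -2.8536·-0.8520 − -2.6994·5.1504 = +16.3343 (running +63.7001)
  i=4: -2.6994·-5.2214 − 0.1426·-0.8520 = +14.2161 (running +77.9162)
  i=5: 0.1426·1.1908 − 5.8877·-5.2214 = +30.9118 (running +108.8280)
Area = |Σ|/2 = |108.8280|/2 = 54.4140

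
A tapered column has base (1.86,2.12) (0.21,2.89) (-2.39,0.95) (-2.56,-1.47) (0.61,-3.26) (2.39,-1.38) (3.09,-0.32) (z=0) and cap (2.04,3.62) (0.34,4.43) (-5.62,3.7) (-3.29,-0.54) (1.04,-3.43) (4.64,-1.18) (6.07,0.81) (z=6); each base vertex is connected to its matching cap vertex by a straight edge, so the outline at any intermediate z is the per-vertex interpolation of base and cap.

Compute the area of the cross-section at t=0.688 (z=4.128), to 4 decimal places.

Area at t=0.688: 42.6193

Cross-section at t=0.688: each vertex is (1-t)·p0[i] + t·p1[i].
  v1: (1-0.688)·(1.86,2.12) + 0.688·(2.04,3.62) = (1.9838,3.1520)
  v2: (1-0.688)·(0.21,2.89) + 0.688·(0.34,4.43) = (0.2994,3.9495)
  v3: (1-0.688)·(-2.39,0.95) + 0.688·(-5.62,3.7) = (-4.6122,2.8420)
  v4: (1-0.688)·(-2.56,-1.47) + 0.688·(-3.29,-0.54) = (-3.0622,-0.8302)
  v5: (1-0.688)·(0.61,-3.26) + 0.688·(1.04,-3.43) = (0.9058,-3.3770)
  v6: (1-0.688)·(2.39,-1.38) + 0.688·(4.64,-1.18) = (3.9380,-1.2424)
  v7: (1-0.688)·(3.09,-0.32) + 0.688·(6.07,0.81) = (5.1402,0.4574)
Shoelace sum Σ(x_i·y_{i+1} − x_{i+1}·y_i):
  i=1: 1.9838·3.9495 − 0.2994·3.1520 = +6.8914 (running +6.8914)
  i=2: 0.2994·2.8420 − -4.6122·3.9495 = +19.0671 (running +25.9585)
  i=3: -4.6122·-0.8302 − -3.0622·2.8420 = +12.5318 (running +38.4903)
  i=4: -3.0622·-3.3770 − 0.9058·-0.8302 = +11.0931 (running +49.5834)
  i=5: 0.9058·-1.2424 − 3.9380·-3.3770 = +12.1731 (running +61.7564)
  i=6: 3.9380·0.4574 − 5.1402·-1.2424 = +8.1876 (running +69.9440)
  i=7: 5.1402·3.1520 − 1.9838·0.4574 = +15.2945 (running +85.2386)
Area = |Σ|/2 = |85.2386|/2 = 42.6193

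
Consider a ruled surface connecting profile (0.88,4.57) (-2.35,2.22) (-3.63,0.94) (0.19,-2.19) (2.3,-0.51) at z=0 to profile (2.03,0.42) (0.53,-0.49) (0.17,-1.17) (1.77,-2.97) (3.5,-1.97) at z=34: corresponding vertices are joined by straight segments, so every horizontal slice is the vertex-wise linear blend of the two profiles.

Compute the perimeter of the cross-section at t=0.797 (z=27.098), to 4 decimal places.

Cross-section at t=0.797: each vertex is (1-t)·p0[i] + t·p1[i].
  v1: (1-0.797)·(0.88,4.57) + 0.797·(2.03,0.42) = (1.7965,1.2624)
  v2: (1-0.797)·(-2.35,2.22) + 0.797·(0.53,-0.49) = (-0.0546,0.0601)
  v3: (1-0.797)·(-3.63,0.94) + 0.797·(0.17,-1.17) = (-0.6014,-0.7417)
  v4: (1-0.797)·(0.19,-2.19) + 0.797·(1.77,-2.97) = (1.4493,-2.8117)
  v5: (1-0.797)·(2.3,-0.51) + 0.797·(3.5,-1.97) = (3.2564,-1.6736)
Perimeter = Σ |v_{i+1} − v_i|:
  edge 1→2: √(-1.8512² + -1.2023²) = 2.2074 (running 2.2074)
  edge 2→3: √(-0.5468² + -0.8018²) = 0.9705 (running 3.1778)
  edge 3→4: √(2.0507² + -2.0700²) = 2.9138 (running 6.0916)
  edge 4→5: √(1.8071² + 1.1380²) = 2.1356 (running 8.2272)
  edge 5→1: √(-1.4599² + 2.9361²) = 3.2790 (running 11.5062)
Perimeter = 11.5062

Perimeter at t=0.797: 11.5062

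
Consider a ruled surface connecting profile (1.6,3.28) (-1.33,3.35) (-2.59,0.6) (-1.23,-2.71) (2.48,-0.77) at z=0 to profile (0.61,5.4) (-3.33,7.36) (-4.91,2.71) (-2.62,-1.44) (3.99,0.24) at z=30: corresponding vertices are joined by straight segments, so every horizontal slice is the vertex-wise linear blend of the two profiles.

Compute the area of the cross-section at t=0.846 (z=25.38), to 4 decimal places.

Cross-section at t=0.846: each vertex is (1-t)·p0[i] + t·p1[i].
  v1: (1-0.846)·(1.6,3.28) + 0.846·(0.61,5.4) = (0.7625,5.0735)
  v2: (1-0.846)·(-1.33,3.35) + 0.846·(-3.33,7.36) = (-3.0220,6.7425)
  v3: (1-0.846)·(-2.59,0.6) + 0.846·(-4.91,2.71) = (-4.5527,2.3851)
  v4: (1-0.846)·(-1.23,-2.71) + 0.846·(-2.62,-1.44) = (-2.4059,-1.6356)
  v5: (1-0.846)·(2.48,-0.77) + 0.846·(3.99,0.24) = (3.7575,0.0845)
Shoelace sum Σ(x_i·y_{i+1} − x_{i+1}·y_i):
  i=1: 0.7625·6.7425 − -3.0220·5.0735 = +20.4730 (running +20.4730)
  i=2: -3.0220·2.3851 − -4.5527·6.7425 = +23.4889 (running +43.9619)
  i=3: -4.5527·-1.6356 − -2.4059·2.3851 = +13.1846 (running +57.1466)
  i=4: -2.4059·0.0845 − 3.7575·-1.6356 = +5.9424 (running +63.0890)
  i=5: 3.7575·5.0735 − 0.7625·0.0845 = +18.9992 (running +82.0881)
Area = |Σ|/2 = |82.0881|/2 = 41.0441

Area at t=0.846: 41.0441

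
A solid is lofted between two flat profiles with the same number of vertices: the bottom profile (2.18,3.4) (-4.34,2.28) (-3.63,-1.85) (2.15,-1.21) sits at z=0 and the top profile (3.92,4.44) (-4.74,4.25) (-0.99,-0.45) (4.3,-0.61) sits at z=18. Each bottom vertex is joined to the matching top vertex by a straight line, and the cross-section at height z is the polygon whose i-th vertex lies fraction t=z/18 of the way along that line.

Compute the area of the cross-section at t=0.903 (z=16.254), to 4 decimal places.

Cross-section at t=0.903: each vertex is (1-t)·p0[i] + t·p1[i].
  v1: (1-0.903)·(2.18,3.4) + 0.903·(3.92,4.44) = (3.7512,4.3391)
  v2: (1-0.903)·(-4.34,2.28) + 0.903·(-4.74,4.25) = (-4.7012,4.0589)
  v3: (1-0.903)·(-3.63,-1.85) + 0.903·(-0.99,-0.45) = (-1.2461,-0.5858)
  v4: (1-0.903)·(2.15,-1.21) + 0.903·(4.3,-0.61) = (4.0915,-0.6682)
Shoelace sum Σ(x_i·y_{i+1} − x_{i+1}·y_i):
  i=1: 3.7512·4.0589 − -4.7012·4.3391 = +35.6249 (running +35.6249)
  i=2: -4.7012·-0.5858 − -1.2461·4.0589 = +7.8117 (running +43.4366)
  i=3: -1.2461·-0.6682 − 4.0915·-0.5858 = +3.2294 (running +46.6660)
  i=4: 4.0915·4.3391 − 3.7512·-0.6682 = +20.2599 (running +66.9259)
Area = |Σ|/2 = |66.9259|/2 = 33.4629

Area at t=0.903: 33.4629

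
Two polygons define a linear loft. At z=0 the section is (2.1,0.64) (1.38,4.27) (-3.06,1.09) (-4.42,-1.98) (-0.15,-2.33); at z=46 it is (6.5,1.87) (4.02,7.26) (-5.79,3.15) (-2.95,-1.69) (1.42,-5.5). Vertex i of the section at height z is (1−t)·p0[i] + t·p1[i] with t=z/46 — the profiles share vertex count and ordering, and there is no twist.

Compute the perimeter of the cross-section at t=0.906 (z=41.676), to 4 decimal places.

Perimeter at t=0.906: 35.1680

Cross-section at t=0.906: each vertex is (1-t)·p0[i] + t·p1[i].
  v1: (1-0.906)·(2.1,0.64) + 0.906·(6.5,1.87) = (6.0864,1.7544)
  v2: (1-0.906)·(1.38,4.27) + 0.906·(4.02,7.26) = (3.7718,6.9789)
  v3: (1-0.906)·(-3.06,1.09) + 0.906·(-5.79,3.15) = (-5.5334,2.9564)
  v4: (1-0.906)·(-4.42,-1.98) + 0.906·(-2.95,-1.69) = (-3.0882,-1.7173)
  v5: (1-0.906)·(-0.15,-2.33) + 0.906·(1.42,-5.5) = (1.2724,-5.2020)
Perimeter = Σ |v_{i+1} − v_i|:
  edge 1→2: √(-2.3146² + 5.2246²) = 5.7143 (running 5.7143)
  edge 2→3: √(-9.3052² + -4.0226²) = 10.1375 (running 15.8518)
  edge 3→4: √(2.4452² + -4.6736²) = 5.2746 (running 21.1264)
  edge 4→5: √(4.3606² + -3.4848²) = 5.5820 (running 26.7084)
  edge 5→1: √(4.8140² + 6.9564²) = 8.4597 (running 35.1680)
Perimeter = 35.1680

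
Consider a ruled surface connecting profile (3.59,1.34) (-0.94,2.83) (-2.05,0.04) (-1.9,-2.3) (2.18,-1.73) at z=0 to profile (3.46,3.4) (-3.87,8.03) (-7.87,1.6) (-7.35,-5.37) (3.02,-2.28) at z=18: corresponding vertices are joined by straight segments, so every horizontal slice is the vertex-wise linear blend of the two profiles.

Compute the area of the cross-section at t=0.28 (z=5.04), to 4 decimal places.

Area at t=0.28: 36.1031

Cross-section at t=0.28: each vertex is (1-t)·p0[i] + t·p1[i].
  v1: (1-0.28)·(3.59,1.34) + 0.28·(3.46,3.4) = (3.5536,1.9168)
  v2: (1-0.28)·(-0.94,2.83) + 0.28·(-3.87,8.03) = (-1.7604,4.2860)
  v3: (1-0.28)·(-2.05,0.04) + 0.28·(-7.87,1.6) = (-3.6796,0.4768)
  v4: (1-0.28)·(-1.9,-2.3) + 0.28·(-7.35,-5.37) = (-3.4260,-3.1596)
  v5: (1-0.28)·(2.18,-1.73) + 0.28·(3.02,-2.28) = (2.4152,-1.8840)
Shoelace sum Σ(x_i·y_{i+1} − x_{i+1}·y_i):
  i=1: 3.5536·4.2860 − -1.7604·1.9168 = +18.6051 (running +18.6051)
  i=2: -1.7604·0.4768 − -3.6796·4.2860 = +14.9314 (running +33.5365)
  i=3: -3.6796·-3.1596 − -3.4260·0.4768 = +13.2596 (running +46.7961)
  i=4: -3.4260·-1.8840 − 2.4152·-3.1596 = +14.0856 (running +60.8817)
  i=5: 2.4152·1.9168 − 3.5536·-1.8840 = +11.3244 (running +72.2061)
Area = |Σ|/2 = |72.2061|/2 = 36.1031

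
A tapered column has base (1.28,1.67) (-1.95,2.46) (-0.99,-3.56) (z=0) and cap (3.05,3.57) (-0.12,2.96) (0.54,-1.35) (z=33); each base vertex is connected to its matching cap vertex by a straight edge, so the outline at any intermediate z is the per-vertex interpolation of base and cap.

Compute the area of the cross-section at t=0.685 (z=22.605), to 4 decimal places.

Cross-section at t=0.685: each vertex is (1-t)·p0[i] + t·p1[i].
  v1: (1-0.685)·(1.28,1.67) + 0.685·(3.05,3.57) = (2.4924,2.9715)
  v2: (1-0.685)·(-1.95,2.46) + 0.685·(-0.12,2.96) = (-0.6964,2.8025)
  v3: (1-0.685)·(-0.99,-3.56) + 0.685·(0.54,-1.35) = (0.0581,-2.0461)
Shoelace sum Σ(x_i·y_{i+1} − x_{i+1}·y_i):
  i=1: 2.4924·2.8025 − -0.6964·2.9715 = +9.0546 (running +9.0546)
  i=2: -0.6964·-2.0461 − 0.0581·2.8025 = +1.2624 (running +10.3169)
  i=3: 0.0581·2.9715 − 2.4924·-2.0461 = +5.2724 (running +15.5894)
Area = |Σ|/2 = |15.5894|/2 = 7.7947

Area at t=0.685: 7.7947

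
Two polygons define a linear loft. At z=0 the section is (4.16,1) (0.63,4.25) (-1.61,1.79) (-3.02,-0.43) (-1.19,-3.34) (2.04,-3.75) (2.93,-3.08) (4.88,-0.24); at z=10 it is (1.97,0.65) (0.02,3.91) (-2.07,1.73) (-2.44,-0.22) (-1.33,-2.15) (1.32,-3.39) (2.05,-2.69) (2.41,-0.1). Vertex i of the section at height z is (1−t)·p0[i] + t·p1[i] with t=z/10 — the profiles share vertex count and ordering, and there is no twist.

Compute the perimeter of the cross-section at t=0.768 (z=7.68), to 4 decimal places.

Perimeter at t=0.768: 19.4546

Cross-section at t=0.768: each vertex is (1-t)·p0[i] + t·p1[i].
  v1: (1-0.768)·(4.16,1) + 0.768·(1.97,0.65) = (2.4781,0.7312)
  v2: (1-0.768)·(0.63,4.25) + 0.768·(0.02,3.91) = (0.1615,3.9889)
  v3: (1-0.768)·(-1.61,1.79) + 0.768·(-2.07,1.73) = (-1.9633,1.7439)
  v4: (1-0.768)·(-3.02,-0.43) + 0.768·(-2.44,-0.22) = (-2.5746,-0.2687)
  v5: (1-0.768)·(-1.19,-3.34) + 0.768·(-1.33,-2.15) = (-1.2975,-2.4261)
  v6: (1-0.768)·(2.04,-3.75) + 0.768·(1.32,-3.39) = (1.4870,-3.4735)
  v7: (1-0.768)·(2.93,-3.08) + 0.768·(2.05,-2.69) = (2.2542,-2.7805)
  v8: (1-0.768)·(4.88,-0.24) + 0.768·(2.41,-0.1) = (2.9830,-0.1325)
Perimeter = Σ |v_{i+1} − v_i|:
  edge 1→2: √(-2.3166² + 3.2577²) = 3.9974 (running 3.9974)
  edge 2→3: √(-2.1248² + -2.2450²) = 3.0911 (running 7.0884)
  edge 3→4: √(-0.6113² + -2.0126²) = 2.1034 (running 9.1918)
  edge 4→5: √(1.2770² + -2.1574²) = 2.5070 (running 11.6988)
  edge 5→6: √(2.7846² + -1.0474²) = 2.9750 (running 14.6739)
  edge 6→7: √(0.7671² + 0.6930²) = 1.0338 (running 15.7077)
  edge 7→8: √(0.7289² + 2.6480²) = 2.7465 (running 18.4542)
  edge 8→1: √(-0.5050² + 0.8637²) = 1.0005 (running 19.4546)
Perimeter = 19.4546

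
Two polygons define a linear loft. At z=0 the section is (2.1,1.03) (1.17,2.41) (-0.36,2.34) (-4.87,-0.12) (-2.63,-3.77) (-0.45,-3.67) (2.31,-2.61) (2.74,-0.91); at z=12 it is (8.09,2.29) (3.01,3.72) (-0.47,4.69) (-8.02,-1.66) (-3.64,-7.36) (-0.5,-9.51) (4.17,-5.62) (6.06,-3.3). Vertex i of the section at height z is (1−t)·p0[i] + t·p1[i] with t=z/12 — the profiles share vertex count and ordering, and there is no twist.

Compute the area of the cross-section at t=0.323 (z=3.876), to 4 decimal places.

Cross-section at t=0.323: each vertex is (1-t)·p0[i] + t·p1[i].
  v1: (1-0.323)·(2.1,1.03) + 0.323·(8.09,2.29) = (4.0348,1.4370)
  v2: (1-0.323)·(1.17,2.41) + 0.323·(3.01,3.72) = (1.7643,2.8331)
  v3: (1-0.323)·(-0.36,2.34) + 0.323·(-0.47,4.69) = (-0.3955,3.0991)
  v4: (1-0.323)·(-4.87,-0.12) + 0.323·(-8.02,-1.66) = (-5.8874,-0.6174)
  v5: (1-0.323)·(-2.63,-3.77) + 0.323·(-3.64,-7.36) = (-2.9562,-4.9296)
  v6: (1-0.323)·(-0.45,-3.67) + 0.323·(-0.5,-9.51) = (-0.4662,-5.5563)
  v7: (1-0.323)·(2.31,-2.61) + 0.323·(4.17,-5.62) = (2.9108,-3.5822)
  v8: (1-0.323)·(2.74,-0.91) + 0.323·(6.06,-3.3) = (3.8124,-1.6820)
Shoelace sum Σ(x_i·y_{i+1} − x_{i+1}·y_i):
  i=1: 4.0348·2.8331 − 1.7643·1.4370 = +8.8957 (running +8.8957)
  i=2: 1.7643·3.0991 − -0.3955·2.8331 = +6.5883 (running +15.4840)
  i=3: -0.3955·-0.6174 − -5.8874·3.0991 = +18.4897 (running +33.9737)
  i=4: -5.8874·-4.9296 − -2.9562·-0.6174 = +27.1974 (running +61.1711)
  i=5: -2.9562·-5.5563 − -0.4662·-4.9296 = +14.1278 (running +75.2990)
  i=6: -0.4662·-3.5822 − 2.9108·-5.5563 = +17.8431 (running +93.1420)
  i=7: 2.9108·-1.6820 − 3.8124·-3.5822 = +8.7609 (running +101.9029)
  i=8: 3.8124·1.4370 − 4.0348·-1.6820 = +12.2646 (running +114.1676)
Area = |Σ|/2 = |114.1676|/2 = 57.0838

Area at t=0.323: 57.0838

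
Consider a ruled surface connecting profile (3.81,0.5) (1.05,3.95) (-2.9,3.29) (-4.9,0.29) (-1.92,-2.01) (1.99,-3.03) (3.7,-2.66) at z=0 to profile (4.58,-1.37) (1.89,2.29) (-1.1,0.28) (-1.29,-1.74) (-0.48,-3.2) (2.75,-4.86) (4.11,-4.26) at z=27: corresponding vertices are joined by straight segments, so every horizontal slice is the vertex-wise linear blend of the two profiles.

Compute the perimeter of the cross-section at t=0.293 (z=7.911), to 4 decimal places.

Perimeter at t=0.293: 23.1299

Cross-section at t=0.293: each vertex is (1-t)·p0[i] + t·p1[i].
  v1: (1-0.293)·(3.81,0.5) + 0.293·(4.58,-1.37) = (4.0356,-0.0479)
  v2: (1-0.293)·(1.05,3.95) + 0.293·(1.89,2.29) = (1.2961,3.4636)
  v3: (1-0.293)·(-2.9,3.29) + 0.293·(-1.1,0.28) = (-2.3726,2.4081)
  v4: (1-0.293)·(-4.9,0.29) + 0.293·(-1.29,-1.74) = (-3.8423,-0.3048)
  v5: (1-0.293)·(-1.92,-2.01) + 0.293·(-0.48,-3.2) = (-1.4981,-2.3587)
  v6: (1-0.293)·(1.99,-3.03) + 0.293·(2.75,-4.86) = (2.2127,-3.5662)
  v7: (1-0.293)·(3.7,-2.66) + 0.293·(4.11,-4.26) = (3.8201,-3.1288)
Perimeter = Σ |v_{i+1} − v_i|:
  edge 1→2: √(-2.7395² + 3.5115²) = 4.4537 (running 4.4537)
  edge 2→3: √(-3.6687² + -1.0556²) = 3.8176 (running 8.2713)
  edge 3→4: √(-1.4697² + -2.7129²) = 3.0854 (running 11.3566)
  edge 4→5: √(2.3442² + -2.0539²) = 3.1167 (running 14.4733)
  edge 5→6: √(3.7108² + -1.2075²) = 3.9023 (running 18.3756)
  edge 6→7: √(1.6075² + 0.4374²) = 1.6659 (running 20.0415)
  edge 7→1: √(0.2155² + 3.0809²) = 3.0884 (running 23.1299)
Perimeter = 23.1299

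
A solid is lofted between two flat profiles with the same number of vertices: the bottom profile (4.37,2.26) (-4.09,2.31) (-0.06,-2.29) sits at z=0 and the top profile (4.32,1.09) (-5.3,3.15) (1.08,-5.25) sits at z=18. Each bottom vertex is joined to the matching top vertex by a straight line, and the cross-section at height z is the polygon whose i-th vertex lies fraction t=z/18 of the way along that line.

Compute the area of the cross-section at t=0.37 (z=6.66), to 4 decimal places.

Cross-section at t=0.37: each vertex is (1-t)·p0[i] + t·p1[i].
  v1: (1-0.37)·(4.37,2.26) + 0.37·(4.32,1.09) = (4.3515,1.8271)
  v2: (1-0.37)·(-4.09,2.31) + 0.37·(-5.3,3.15) = (-4.5377,2.6208)
  v3: (1-0.37)·(-0.06,-2.29) + 0.37·(1.08,-5.25) = (0.3618,-3.3852)
Shoelace sum Σ(x_i·y_{i+1} − x_{i+1}·y_i):
  i=1: 4.3515·2.6208 − -4.5377·1.8271 = +19.6952 (running +19.6952)
  i=2: -4.5377·-3.3852 − 0.3618·2.6208 = +14.4128 (running +34.1081)
  i=3: 0.3618·1.8271 − 4.3515·-3.3852 = +15.3917 (running +49.4998)
Area = |Σ|/2 = |49.4998|/2 = 24.7499

Area at t=0.37: 24.7499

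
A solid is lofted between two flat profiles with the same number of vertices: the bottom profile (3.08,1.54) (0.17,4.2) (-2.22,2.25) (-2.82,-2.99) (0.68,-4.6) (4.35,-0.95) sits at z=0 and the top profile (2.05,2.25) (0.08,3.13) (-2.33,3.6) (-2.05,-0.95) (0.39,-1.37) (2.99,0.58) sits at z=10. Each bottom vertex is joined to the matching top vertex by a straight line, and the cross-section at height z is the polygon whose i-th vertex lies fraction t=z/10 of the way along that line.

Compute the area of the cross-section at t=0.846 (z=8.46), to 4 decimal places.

Area at t=0.846: 21.0537

Cross-section at t=0.846: each vertex is (1-t)·p0[i] + t·p1[i].
  v1: (1-0.846)·(3.08,1.54) + 0.846·(2.05,2.25) = (2.2086,2.1407)
  v2: (1-0.846)·(0.17,4.2) + 0.846·(0.08,3.13) = (0.0939,3.2948)
  v3: (1-0.846)·(-2.22,2.25) + 0.846·(-2.33,3.6) = (-2.3131,3.3921)
  v4: (1-0.846)·(-2.82,-2.99) + 0.846·(-2.05,-0.95) = (-2.1686,-1.2642)
  v5: (1-0.846)·(0.68,-4.6) + 0.846·(0.39,-1.37) = (0.4347,-1.8674)
  v6: (1-0.846)·(4.35,-0.95) + 0.846·(2.99,0.58) = (3.1994,0.3444)
Shoelace sum Σ(x_i·y_{i+1} − x_{i+1}·y_i):
  i=1: 2.2086·3.2948 − 0.0939·2.1407 = +7.0760 (running +7.0760)
  i=2: 0.0939·3.3921 − -2.3131·3.2948 = +7.9394 (running +15.0154)
  i=3: -2.3131·-1.2642 − -2.1686·3.3921 = +10.2801 (running +25.2955)
  i=4: -2.1686·-1.8674 − 0.4347·-1.2642 = +4.5991 (running +29.8946)
  i=5: 0.4347·0.3444 − 3.1994·-1.8674 = +6.1244 (running +36.0190)
  i=6: 3.1994·2.1407 − 2.2086·0.3444 = +6.0883 (running +42.1073)
Area = |Σ|/2 = |42.1073|/2 = 21.0537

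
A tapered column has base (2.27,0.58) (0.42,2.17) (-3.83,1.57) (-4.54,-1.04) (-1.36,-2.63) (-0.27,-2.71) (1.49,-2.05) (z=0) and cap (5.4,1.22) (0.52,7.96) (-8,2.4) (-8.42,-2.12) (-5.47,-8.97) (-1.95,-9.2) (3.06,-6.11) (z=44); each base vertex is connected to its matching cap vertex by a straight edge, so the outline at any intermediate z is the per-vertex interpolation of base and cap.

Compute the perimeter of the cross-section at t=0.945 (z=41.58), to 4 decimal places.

Perimeter at t=0.945: 45.9373

Cross-section at t=0.945: each vertex is (1-t)·p0[i] + t·p1[i].
  v1: (1-0.945)·(2.27,0.58) + 0.945·(5.4,1.22) = (5.2279,1.1848)
  v2: (1-0.945)·(0.42,2.17) + 0.945·(0.52,7.96) = (0.5145,7.6415)
  v3: (1-0.945)·(-3.83,1.57) + 0.945·(-8,2.4) = (-7.7706,2.3543)
  v4: (1-0.945)·(-4.54,-1.04) + 0.945·(-8.42,-2.12) = (-8.2066,-2.0606)
  v5: (1-0.945)·(-1.36,-2.63) + 0.945·(-5.47,-8.97) = (-5.2439,-8.6213)
  v6: (1-0.945)·(-0.27,-2.71) + 0.945·(-1.95,-9.2) = (-1.8576,-8.8430)
  v7: (1-0.945)·(1.49,-2.05) + 0.945·(3.06,-6.11) = (2.9736,-5.8867)
Perimeter = Σ |v_{i+1} − v_i|:
  edge 1→2: √(-4.7134² + 6.4567²) = 7.9941 (running 7.9941)
  edge 2→3: √(-8.2851² + -5.2872²) = 9.8284 (running 17.8225)
  edge 3→4: √(-0.4360² + -4.4149²) = 4.4364 (running 22.2589)
  edge 4→5: √(2.9627² + -6.5607²) = 7.1986 (running 29.4576)
  edge 5→6: √(3.3863² + -0.2218²) = 3.3936 (running 32.8512)
  edge 6→7: √(4.8312² + 2.9563²) = 5.6640 (running 38.5152)
  edge 7→1: √(2.2542² + 7.0715²) = 7.4221 (running 45.9373)
Perimeter = 45.9373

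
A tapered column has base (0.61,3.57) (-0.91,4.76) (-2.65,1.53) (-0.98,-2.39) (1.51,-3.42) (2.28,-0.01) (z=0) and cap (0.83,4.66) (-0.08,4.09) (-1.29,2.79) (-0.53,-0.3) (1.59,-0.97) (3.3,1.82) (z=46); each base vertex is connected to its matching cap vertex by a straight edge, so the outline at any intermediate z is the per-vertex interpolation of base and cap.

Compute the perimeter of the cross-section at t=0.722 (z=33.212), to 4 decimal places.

Cross-section at t=0.722: each vertex is (1-t)·p0[i] + t·p1[i].
  v1: (1-0.722)·(0.61,3.57) + 0.722·(0.83,4.66) = (0.7688,4.3570)
  v2: (1-0.722)·(-0.91,4.76) + 0.722·(-0.08,4.09) = (-0.3107,4.2763)
  v3: (1-0.722)·(-2.65,1.53) + 0.722·(-1.29,2.79) = (-1.6681,2.4397)
  v4: (1-0.722)·(-0.98,-2.39) + 0.722·(-0.53,-0.3) = (-0.6551,-0.8810)
  v5: (1-0.722)·(1.51,-3.42) + 0.722·(1.59,-0.97) = (1.5678,-1.6511)
  v6: (1-0.722)·(2.28,-0.01) + 0.722·(3.3,1.82) = (3.0164,1.3113)
Perimeter = Σ |v_{i+1} − v_i|:
  edge 1→2: √(-1.0796² + -0.0807²) = 1.0826 (running 1.0826)
  edge 2→3: √(-1.3573² + -1.8365²) = 2.2837 (running 3.3663)
  edge 3→4: √(1.0130² + -3.3207²) = 3.4718 (running 6.8381)
  edge 4→5: √(2.2229² + -0.7701²) = 2.3525 (running 9.1906)
  edge 5→6: √(1.4487² + 2.9624²) = 3.2976 (running 12.4882)
  edge 6→1: √(-2.2476² + 3.0457²) = 3.7852 (running 16.2734)
Perimeter = 16.2734

Perimeter at t=0.722: 16.2734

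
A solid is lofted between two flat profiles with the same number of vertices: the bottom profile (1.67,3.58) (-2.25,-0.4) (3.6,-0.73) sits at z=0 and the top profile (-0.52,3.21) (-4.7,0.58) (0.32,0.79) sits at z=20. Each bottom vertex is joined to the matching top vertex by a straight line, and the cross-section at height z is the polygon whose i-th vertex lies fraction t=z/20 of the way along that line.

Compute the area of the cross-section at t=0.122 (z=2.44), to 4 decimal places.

Area at t=0.122: 11.4884

Cross-section at t=0.122: each vertex is (1-t)·p0[i] + t·p1[i].
  v1: (1-0.122)·(1.67,3.58) + 0.122·(-0.52,3.21) = (1.4028,3.5349)
  v2: (1-0.122)·(-2.25,-0.4) + 0.122·(-4.7,0.58) = (-2.5489,-0.2804)
  v3: (1-0.122)·(3.6,-0.73) + 0.122·(0.32,0.79) = (3.1998,-0.5446)
Shoelace sum Σ(x_i·y_{i+1} − x_{i+1}·y_i):
  i=1: 1.4028·-0.2804 − -2.5489·3.5349 = +8.6166 (running +8.6166)
  i=2: -2.5489·-0.5446 − 3.1998·-0.2804 = +2.2854 (running +10.9020)
  i=3: 3.1998·3.5349 − 1.4028·-0.5446 = +12.0749 (running +22.9769)
Area = |Σ|/2 = |22.9769|/2 = 11.4884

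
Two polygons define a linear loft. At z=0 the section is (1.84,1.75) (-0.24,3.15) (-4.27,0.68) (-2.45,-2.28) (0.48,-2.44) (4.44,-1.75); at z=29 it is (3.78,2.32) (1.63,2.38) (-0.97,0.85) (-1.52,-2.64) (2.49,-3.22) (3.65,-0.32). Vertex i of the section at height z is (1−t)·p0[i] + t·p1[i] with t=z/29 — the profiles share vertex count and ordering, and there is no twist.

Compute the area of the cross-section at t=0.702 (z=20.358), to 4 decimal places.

Area at t=0.702: 24.7430

Cross-section at t=0.702: each vertex is (1-t)·p0[i] + t·p1[i].
  v1: (1-0.702)·(1.84,1.75) + 0.702·(3.78,2.32) = (3.2019,2.1501)
  v2: (1-0.702)·(-0.24,3.15) + 0.702·(1.63,2.38) = (1.0727,2.6095)
  v3: (1-0.702)·(-4.27,0.68) + 0.702·(-0.97,0.85) = (-1.9534,0.7993)
  v4: (1-0.702)·(-2.45,-2.28) + 0.702·(-1.52,-2.64) = (-1.7971,-2.5327)
  v5: (1-0.702)·(0.48,-2.44) + 0.702·(2.49,-3.22) = (1.8910,-2.9876)
  v6: (1-0.702)·(4.44,-1.75) + 0.702·(3.65,-0.32) = (3.8854,-0.7461)
Shoelace sum Σ(x_i·y_{i+1} − x_{i+1}·y_i):
  i=1: 3.2019·2.6095 − 1.0727·2.1501 = +6.0486 (running +6.0486)
  i=2: 1.0727·0.7993 − -1.9534·2.6095 = +5.9548 (running +12.0034)
  i=3: -1.9534·-2.5327 − -1.7971·0.7993 = +6.3839 (running +18.3874)
  i=4: -1.7971·-2.9876 − 1.8910·-2.5327 = +10.1585 (running +28.5459)
  i=5: 1.8910·-0.7461 − 3.8854·-2.9876 = +10.1970 (running +38.7428)
  i=6: 3.8854·2.1501 − 3.2019·-0.7461 = +10.7432 (running +49.4861)
Area = |Σ|/2 = |49.4861|/2 = 24.7430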